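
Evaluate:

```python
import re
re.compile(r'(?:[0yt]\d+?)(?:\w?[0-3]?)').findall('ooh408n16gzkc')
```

The pattern matches one of [0yt], then one or more of a digit (lazy) (non-capturing group); then optionally a word character, then optionally a character in [0-3] (non-capturing group).
No capturing groups, so `findall` returns the 1 full match string.

['08n1']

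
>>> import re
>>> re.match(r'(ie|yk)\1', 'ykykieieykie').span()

With `match`, the pattern is implicitly anchored at the beginning.
The match spans [0:4] → 'ykyk'.

(0, 4)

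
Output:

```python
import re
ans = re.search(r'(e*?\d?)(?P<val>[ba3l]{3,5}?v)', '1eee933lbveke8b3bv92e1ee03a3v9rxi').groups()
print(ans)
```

('eee9', '33lbv')

The pattern matches zero or more of a literal 'e' (lazy), then optionally a digit (captured); then 3 to 5 of one of [ba3l] (lazy), then the literal 'v' (captured as 'val').
`re.search` scans for the first position where the pattern succeeds.
The match spans [1:10] → 'eee933lbv'.
Captured: group 1 = 'eee9', group 2 = '33lbv'.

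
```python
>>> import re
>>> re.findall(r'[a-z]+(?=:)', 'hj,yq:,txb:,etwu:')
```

The `(?=…)`/`(?<=…)` assertion just peeks at neighbouring text; it doesn't advance the match position.
Scanning left to right: at [3:5] → 'yq'; at [7:10] → 'txb'; at [12:16] → 'etwu'.
No capturing groups, so `findall` returns the 3 full match strings.

['yq', 'txb', 'etwu']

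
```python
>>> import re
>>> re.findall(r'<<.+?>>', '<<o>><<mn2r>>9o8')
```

Matches: at [0:5] → '<<o>>'; at [5:13] → '<<mn2r>>'.
Since nothing is captured, `findall` lists the 2 matched substrings directly.

['<<o>>', '<<mn2r>>']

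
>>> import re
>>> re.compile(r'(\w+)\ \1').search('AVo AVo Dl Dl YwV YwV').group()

The backreference `\1` re-matches whatever the first group consumed, character for character.
`search` walks the string left to right and returns the first match it finds.
The match spans [0:7] → 'AVo AVo'.
Captured: group 1 = 'AVo'.

'AVo AVo'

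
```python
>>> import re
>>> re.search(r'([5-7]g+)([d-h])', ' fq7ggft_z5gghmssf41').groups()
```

('7gg', 'f')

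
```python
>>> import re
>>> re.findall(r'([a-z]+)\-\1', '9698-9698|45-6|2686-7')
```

Because there's exactly one group, `findall` drops the full match and keeps group 1 from each hit.
Nothing in the string satisfies the pattern, so the list is empty.

[]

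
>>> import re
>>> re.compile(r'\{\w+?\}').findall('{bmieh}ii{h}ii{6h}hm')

`findall` yields the raw match text (3 of them) because the pattern has no groups.

['{bmieh}', '{h}', '{6h}']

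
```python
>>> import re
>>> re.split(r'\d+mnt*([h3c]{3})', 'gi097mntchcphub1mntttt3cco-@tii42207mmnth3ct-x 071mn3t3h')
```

Pattern: one or more of a digit, then the literal 'mn', then zero or more of the literal 't'; then exactly 3 of one of [h3c] (captured).
`re.split` interleaves the captured-group text with the surrounding fragments.

['gi', 'chc', 'phub', '3cc', 'o-@tii42207mmnth3ct-x 071mn3t3h']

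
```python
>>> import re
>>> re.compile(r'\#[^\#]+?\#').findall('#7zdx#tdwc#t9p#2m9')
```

With no groups in the pattern, `findall` gives back each whole match — 2 here.

['#7zdx#', '#t9p#']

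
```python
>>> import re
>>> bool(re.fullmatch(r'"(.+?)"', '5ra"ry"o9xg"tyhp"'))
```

False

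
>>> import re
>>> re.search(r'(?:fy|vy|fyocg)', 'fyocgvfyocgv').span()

Alternation tries branches left to right and keeps the first one that lets the overall match succeed at that position.
The match spans [0:2] → 'fy'.

(0, 2)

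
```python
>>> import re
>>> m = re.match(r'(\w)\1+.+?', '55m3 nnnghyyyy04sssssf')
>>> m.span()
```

(0, 3)

After group 1 captures some text, `\1` only succeeds where that same text appears again.
With `match`, the pattern is implicitly anchored at the beginning.
The match spans [0:3] → '55m'.
Captured: group 1 = '5'.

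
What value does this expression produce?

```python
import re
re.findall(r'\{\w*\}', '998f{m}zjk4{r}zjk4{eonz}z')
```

Since nothing is captured, `findall` lists the 3 matched substrings directly.

['{m}', '{r}', '{eonz}']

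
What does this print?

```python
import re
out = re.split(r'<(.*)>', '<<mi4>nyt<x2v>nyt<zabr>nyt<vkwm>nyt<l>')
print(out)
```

Matches to split on: at [0:38] → '<<mi4>nyt<x2v>nyt<zabr>nyt<vkwm>nyt<l>'.
With a capturing group present, the delimiter's captured portion is kept in the result list.

['', '<mi4>nyt<x2v>nyt<zabr>nyt<vkwm>nyt<l', '']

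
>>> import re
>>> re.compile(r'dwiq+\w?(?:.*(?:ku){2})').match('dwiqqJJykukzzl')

None

This matches the literal 'dwi', then one or more of the literal 'q', then optionally a word character; then zero or more of any character, then the literal 'ku' repeated 2 times (non-capturing group).
`match` is anchored at position 0; if the pattern doesn't fit there, it returns None.
Here the pattern fails at index 0, so the call returns None.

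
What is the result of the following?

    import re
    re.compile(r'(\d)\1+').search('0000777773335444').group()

'0000'

`\1` has to match the exact text group 1 already captured.
Unlike `match`, `search` isn't anchored — it looks for the pattern anywhere in the string.
The match spans [0:4] → '0000'.
Captured: group 1 = '0'.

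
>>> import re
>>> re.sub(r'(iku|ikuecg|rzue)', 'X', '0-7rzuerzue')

Matches: at [3:7] → 'rzue'; at [7:11] → 'rzue'.
`sub` substitutes 'X' at each match site.

'0-7XX'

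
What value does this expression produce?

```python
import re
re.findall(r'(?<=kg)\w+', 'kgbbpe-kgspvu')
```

['bbpe', 'spvu']

The positive lookaround only admits positions where the adjacent text matches; those characters stay outside the span.
Walking the string: at [2:6] → 'bbpe'; at [9:13] → 'spvu'.
`findall` yields the raw match text (2 of them) because the pattern has no groups.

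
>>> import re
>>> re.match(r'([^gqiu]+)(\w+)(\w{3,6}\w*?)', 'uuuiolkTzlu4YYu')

This matches one or more of any character except [gqiu] (captured); then one or more of a word character (captured); then 3 to 6 of a word character, then zero or more of a word character (lazy) (captured).
`match` is anchored at position 0; if the pattern doesn't fit there, it returns None.
Here the string doesn't start with a match, so the call returns None.

None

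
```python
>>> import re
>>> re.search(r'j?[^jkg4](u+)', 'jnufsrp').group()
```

This matches optionally the literal 'j', then any character except [jkg4]; then one or more of a literal 'u' (captured).
The match spans [0:3] → 'jnu'.

'jnu'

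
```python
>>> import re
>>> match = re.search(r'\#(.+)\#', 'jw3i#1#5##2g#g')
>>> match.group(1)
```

'1#5##2g'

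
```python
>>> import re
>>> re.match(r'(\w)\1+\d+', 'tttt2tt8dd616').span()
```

(0, 5)

With `match`, the pattern is implicitly anchored at the beginning.
The match spans [0:5] → 'tttt2'.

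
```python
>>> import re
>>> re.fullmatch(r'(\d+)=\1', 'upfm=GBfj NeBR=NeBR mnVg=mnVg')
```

`re.fullmatch` is like wrapping the pattern in `^…$` (in single-line mode).
Here the pattern can't cover the whole string, so the call returns None.

None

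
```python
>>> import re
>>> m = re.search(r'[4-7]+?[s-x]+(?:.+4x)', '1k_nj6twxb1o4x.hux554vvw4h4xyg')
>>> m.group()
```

The pattern matches one or more of a character in [4-7] (lazy), then one or more of a character in [s-x]; then one or more of any character, then the literal '4x' (non-capturing group).
`re.search` scans for the first position where the pattern succeeds.
The match spans [5:28] → '6twxb1o4x.hux554vvw4h4x'.

'6twxb1o4x.hux554vvw4h4x'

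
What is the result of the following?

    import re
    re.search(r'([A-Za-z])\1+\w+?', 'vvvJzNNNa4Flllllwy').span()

(0, 4)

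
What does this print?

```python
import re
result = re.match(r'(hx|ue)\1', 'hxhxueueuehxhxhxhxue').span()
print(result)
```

(0, 4)

After group 1 captures some text, `\1` only succeeds where that same text appears again.
`re.match` only tries the pattern at the start of the string.
The match spans [0:4] → 'hxhx'.
Captured: group 1 = 'hx'.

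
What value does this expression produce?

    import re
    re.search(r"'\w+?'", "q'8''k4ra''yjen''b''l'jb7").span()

Unlike `match`, `search` isn't anchored — it looks for the pattern anywhere in the string.
The match spans [1:4] → "'8'".

(1, 4)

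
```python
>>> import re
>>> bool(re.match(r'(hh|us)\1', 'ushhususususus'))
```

`re.match` won't scan ahead — the pattern has to work from the very first character.
Here the pattern fails at index 0, so the call returns None, and `bool(None)` is False.

False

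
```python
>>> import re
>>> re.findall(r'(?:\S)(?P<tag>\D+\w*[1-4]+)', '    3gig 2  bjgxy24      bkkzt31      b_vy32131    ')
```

['gig 2', 'jgxy24', 'kkzt31', '_vy32131']

The pattern matches a non-whitespace character (non-capturing group); then one or more of a non-digit, then zero or more of a word character, then one or more of a character in [1-4] (captured as 'tag').
Scanning left to right: at [4:10] match '3gig 2', group 1 = 'gig 2'; at [12:19] match 'bjgxy24', group 1 = 'jgxy24'; at [25:32] match 'bkkzt31', group 1 = 'kkzt31'; at [38:47] match 'b_vy32131', group 1 = '_vy32131'.
One capturing group, so `findall` returns just the captured substring from each match — 4 in all.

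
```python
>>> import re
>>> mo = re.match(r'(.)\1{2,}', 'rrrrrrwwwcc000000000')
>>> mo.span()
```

`match` is anchored at position 0; if the pattern doesn't fit there, it returns None.
The match spans [0:6] → 'rrrrrr'.

(0, 6)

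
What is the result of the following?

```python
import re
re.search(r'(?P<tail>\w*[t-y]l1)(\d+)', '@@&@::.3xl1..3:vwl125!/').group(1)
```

Pattern: zero or more of a word character, then a character in [t-y], then the literal 'l1' (captured as 'tail'); then one or more of a digit (captured).
`re.search` scans for the first position where the pattern succeeds.
The match spans [15:21] → 'vwl125'.
Captured: group 1 = 'vwl1', group 2 = '25'.

'vwl1'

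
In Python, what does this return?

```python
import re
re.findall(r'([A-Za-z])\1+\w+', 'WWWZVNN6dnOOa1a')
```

`\1` is not a pattern — it's the concrete string captured by group 1, re-applied verbatim.
Matches: at [0:15] match 'WWWZVNN6dnOOa1a', group 1 = 'W'.
Because there's exactly one group, `findall` drops the full match and keeps group 1 from the one hit.

['W']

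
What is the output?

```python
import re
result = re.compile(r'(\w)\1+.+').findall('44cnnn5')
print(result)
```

`\1` is not a pattern — it's the concrete string captured by group 1, re-applied verbatim.
With a single group, `findall` returns only what that group captured — 1 item.

['4']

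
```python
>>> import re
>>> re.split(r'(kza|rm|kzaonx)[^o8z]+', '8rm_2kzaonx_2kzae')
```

['8', 'rm', 'zaonx_2', 'kza', '']

Matches to split on: at [1:6] → 'rm_2k'; at [13:17] → 'kzae'.
Because the pattern has a capturing group, `split` also inserts each captured text between the pieces.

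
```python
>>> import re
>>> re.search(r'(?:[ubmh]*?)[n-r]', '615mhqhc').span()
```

(3, 6)

The match spans [3:6] → 'mhq'.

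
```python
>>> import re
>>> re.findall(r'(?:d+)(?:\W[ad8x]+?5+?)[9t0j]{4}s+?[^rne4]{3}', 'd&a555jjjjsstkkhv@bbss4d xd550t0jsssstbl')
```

Pattern: one or more of a literal 'd' (non-capturing group); then a non-word character, then one or more of one of [ad8x] (lazy), then one or more of a literal '5' (lazy) (non-capturing group); then exactly 4 of one of [9t0j], then one or more of the literal 's' (lazy), then exactly 3 of any character except [rne4].
A non-greedy quantifier consumes as few characters as it can — just enough that the remainder of the pattern still matches from where it stops; whatever follows it matches normally.
Walking the string: at [0:14] → 'd&a555jjjjsstk'; at [23:37] → 'd xd550t0jssss'.
`findall` yields the raw match text (2 of them) because the pattern has no groups.

['d&a555jjjjsstk', 'd xd550t0jssss']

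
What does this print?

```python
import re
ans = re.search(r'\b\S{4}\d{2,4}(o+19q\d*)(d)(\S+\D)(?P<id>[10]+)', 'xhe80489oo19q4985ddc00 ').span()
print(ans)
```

This matches a word boundary (`\b`, zero-width); then exactly 4 of a non-whitespace character, then 2 to 4 of a digit; then one or more of the literal 'o', then the literal '19q', then zero or more of a digit (captured); then a literal 'd' (captured); then one or more of a non-whitespace character, then a non-digit (captured); then one or more of one of [10] (captured as 'id').
Unlike `match`, `search` isn't anchored — it looks for the pattern anywhere in the string.
The match spans [0:22] → 'xhe80489oo19q4985ddc00'.
Captured: group 1 = 'oo19q4985', group 2 = 'd', group 3 = 'dc', group 4 = '00'.

(0, 22)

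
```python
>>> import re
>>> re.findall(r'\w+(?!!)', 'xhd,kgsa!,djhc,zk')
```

A negative assertion filters positions out without eating any characters.
No capturing groups, so `findall` returns the 4 full match strings.

['xhd', 'kgs', 'djhc', 'zk']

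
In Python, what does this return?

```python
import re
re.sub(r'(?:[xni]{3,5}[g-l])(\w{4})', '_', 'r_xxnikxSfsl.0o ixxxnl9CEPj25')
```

Pattern: 3 to 5 of one of [xni], then a character in [g-l] (non-capturing group); then exactly 4 of a word character (captured).
Each match is replaced by '_'.

'r__l.0o _j25'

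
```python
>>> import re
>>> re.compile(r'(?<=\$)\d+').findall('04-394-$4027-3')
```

['4027']

Because the assertion is zero-width, the text it checks is not consumed and won't appear in the result.
Scanning left to right: at [8:12] → '4027'.
No capturing groups, so `findall` returns the 1 full match string.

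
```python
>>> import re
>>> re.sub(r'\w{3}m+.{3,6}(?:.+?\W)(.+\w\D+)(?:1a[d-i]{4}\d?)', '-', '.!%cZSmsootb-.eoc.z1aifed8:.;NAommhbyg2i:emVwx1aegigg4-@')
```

'.!%-g4-@'

This matches exactly 3 of a word character, then one or more of the literal 'm', then 3 to 6 of any character; then one or more of any character (lazy), then a non-word character (non-capturing group); then one or more of any character, then a word character, then one or more of a non-digit (captured); then the literal '1a', then exactly 4 of a character in [d-i], then optionally a digit (non-capturing group).
Matches: at [3:52] → 'cZSmsootb-.eoc.z1aifed8:.;NAommhbyg2i:emVwx1aegig'.
Every occurrence is swapped for '-'.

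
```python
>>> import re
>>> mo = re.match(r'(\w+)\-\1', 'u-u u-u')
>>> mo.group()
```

'u-u'

The backreference `\1` re-matches whatever the first group consumed, character for character.
With `match`, the pattern is implicitly anchored at the beginning.
The match spans [0:3] → 'u-u'.
Captured: group 1 = 'u'.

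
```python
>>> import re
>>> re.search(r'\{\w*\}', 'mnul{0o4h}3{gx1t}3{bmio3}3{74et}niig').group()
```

'{0o4h}'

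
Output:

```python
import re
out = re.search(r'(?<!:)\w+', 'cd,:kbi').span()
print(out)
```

(0, 2)

The negative lookaround is zero-width — it rules out positions where the adjacent text would match, without consuming anything.
`search` walks the string left to right and returns the first match it finds.
The match spans [0:2] → 'cd'.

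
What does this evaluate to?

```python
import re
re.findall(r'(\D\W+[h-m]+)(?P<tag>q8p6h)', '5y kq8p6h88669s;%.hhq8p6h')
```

[('y k', 'q8p6h'), ('s;%.hh', 'q8p6h')]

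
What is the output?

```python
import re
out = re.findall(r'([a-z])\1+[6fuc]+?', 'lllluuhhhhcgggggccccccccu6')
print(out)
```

['l', 'h', 'g', 'c']

`\1` is not a pattern — it's the concrete string captured by group 1, re-applied verbatim.
Walking the string: at [0:5] match 'llllu', group 1 = 'l'; at [6:11] match 'hhhhc', group 1 = 'h'; at [11:17] match 'gggggc', group 1 = 'g'; at [17:25] match 'cccccccu', group 1 = 'c'.
With a single group, `findall` returns only what that group captured — 4 items.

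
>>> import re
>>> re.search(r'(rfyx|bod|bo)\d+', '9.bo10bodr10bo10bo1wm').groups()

('bo',)

The match spans [2:6] → 'bo10'.
Captured: group 1 = 'bo'.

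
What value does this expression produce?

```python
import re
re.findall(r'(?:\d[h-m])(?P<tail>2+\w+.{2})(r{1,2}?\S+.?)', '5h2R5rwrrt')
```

Pattern: a digit, then a character in [h-m] (non-capturing group); then one or more of the literal '2', then one or more of a word character, then exactly 2 of any character (captured as 'tail'); then 1 to 2 of a literal 'r' (lazy), then one or more of a non-whitespace character, then optionally any character (captured).
Matches: at [0:10] match '5h2R5rwrrt', groups = ('2R5rwr', 'rt').
`findall` packs the 2 group values into a tuple for every match.

[('2R5rwr', 'rt')]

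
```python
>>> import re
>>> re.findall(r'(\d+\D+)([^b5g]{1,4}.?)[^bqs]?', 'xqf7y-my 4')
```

[('7y-my ', '4')]

Pattern: one or more of a digit, then one or more of a non-digit (captured); then 1 to 4 of any character except [b5g], then optionally any character (captured); then optionally any character except [bqs].
Scanning left to right: at [3:10] match '7y-my 4', groups = ('7y-my ', '4').
2 groups means the one result is a tuple of 2 captured strings — 1 here.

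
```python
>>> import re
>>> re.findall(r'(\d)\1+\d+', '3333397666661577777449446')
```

['3']

The backreference `\1` re-matches whatever the first group consumed, character for character.
One capturing group, so `findall` returns just the captured substring from the one match — 1 in all.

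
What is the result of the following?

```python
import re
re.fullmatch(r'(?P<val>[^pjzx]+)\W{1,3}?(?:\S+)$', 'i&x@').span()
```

(0, 4)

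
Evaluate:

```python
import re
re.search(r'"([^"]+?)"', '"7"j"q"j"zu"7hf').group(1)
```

The match spans [0:3] → '"7"'.
Captured: group 1 = '7'.

'7'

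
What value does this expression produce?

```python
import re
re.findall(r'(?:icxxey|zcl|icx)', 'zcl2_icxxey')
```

`|` is ordered: at each position the engine commits to the first alternative that works.
No capturing groups, so `findall` returns the 2 full match strings.

['zcl', 'icxxey']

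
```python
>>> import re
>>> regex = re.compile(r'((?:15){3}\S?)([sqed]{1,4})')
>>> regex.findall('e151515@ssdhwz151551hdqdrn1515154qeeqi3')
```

[('151515@', 'ssd'), ('1515154', 'qeeq')]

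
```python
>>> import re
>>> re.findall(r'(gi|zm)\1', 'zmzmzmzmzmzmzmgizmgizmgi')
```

`\1` has to match the exact text group 1 already captured.
Scanning left to right: at [0:4] match 'zmzm', group 1 = 'zm'; at [4:8] match 'zmzm', group 1 = 'zm'; at [8:12] match 'zmzm', group 1 = 'zm'.
One capturing group, so `findall` returns just the captured substring from each match — 3 in all.

['zm', 'zm', 'zm']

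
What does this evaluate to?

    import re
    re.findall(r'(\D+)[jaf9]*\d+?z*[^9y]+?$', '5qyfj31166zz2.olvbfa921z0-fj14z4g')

['.olvbfa']

The pattern matches one or more of a non-digit (captured); then zero or more of one of [jaf9], then one or more of a digit (lazy), then zero or more of a literal 'z'; then one or more of any character except [9y] (lazy); then anchored at the end.
Walking the string: at [13:33] match '.olvbfa921z0-fj14z4g', group 1 = '.olvbfa'.
One capturing group, so `findall` returns just the captured substring from the one match — 1 in all.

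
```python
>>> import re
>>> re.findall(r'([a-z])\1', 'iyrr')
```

`\1` is not a pattern — it's the concrete string captured by group 1, re-applied verbatim.
Walking the string: at [2:4] match 'rr', group 1 = 'r'.
`findall` collects group 1 from the one match (1 total).

['r']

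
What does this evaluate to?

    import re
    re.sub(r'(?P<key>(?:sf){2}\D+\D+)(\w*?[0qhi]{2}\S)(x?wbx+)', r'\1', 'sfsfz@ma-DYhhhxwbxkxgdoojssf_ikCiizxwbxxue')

This matches the literal 'sf' repeated 2 times, then one or more of a non-digit, then one or more of a non-digit (captured as 'key'); then zero or more of a word character (lazy), then exactly 2 of one of [0qhi], then a non-whitespace character (captured); then optionally the literal 'x', then the literal 'wb', then one or more of a literal 'x' (captured).
Matches: at [0:40] → 'sfsfz@ma-DYhhhxwbxkxgdoojssf_ikCiizxwbxx'.
Each match is replaced using the text its own group 1 captured.

'sfsfz@ma-DYhhhxwbxkxgdoojssf_ikCue'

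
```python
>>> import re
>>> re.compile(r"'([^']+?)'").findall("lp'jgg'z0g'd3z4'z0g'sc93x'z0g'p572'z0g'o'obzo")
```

['jgg', 'd3z4', 'sc93x', 'p572', 'o']

Scanning left to right: at [2:7] match "'jgg'", group 1 = 'jgg'; at [10:16] match "'d3z4'", group 1 = 'd3z4'; at [19:26] match "'sc93x'", group 1 = 'sc93x'; at [29:35] match "'p572'", group 1 = 'p572'; at [38:41] match "'o'", group 1 = 'o'.
With a single group, `findall` returns only what that group captured — 5 items.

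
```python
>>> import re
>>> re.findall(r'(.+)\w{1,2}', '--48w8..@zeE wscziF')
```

The pattern matches one or more of any character (captured); then 1 to 2 of a word character.
Walking the string: at [0:19] match '--48w8..@zeE wscziF', group 1 = '--48w8..@zeE wsczi'.
One capturing group, so `findall` returns just the captured substring from the one match — 1 in all.

['--48w8..@zeE wsczi']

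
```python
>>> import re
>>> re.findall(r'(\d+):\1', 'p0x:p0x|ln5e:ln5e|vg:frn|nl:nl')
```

[]

Because there's exactly one group, `findall` drops the full match and keeps group 1 from each hit.
Nothing in the string satisfies the pattern, so the list is empty.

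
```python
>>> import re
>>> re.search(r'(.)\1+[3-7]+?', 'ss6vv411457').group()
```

'ss6'

A backreference is literal: `\1` must see the identical characters the first group matched.
`search` walks the string left to right and returns the first match it finds.
The match spans [0:3] → 'ss6'.
Captured: group 1 = 's'.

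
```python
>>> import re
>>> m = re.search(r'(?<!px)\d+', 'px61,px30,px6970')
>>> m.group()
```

'1'

The negative lookahead/lookbehind blocks any match where the forbidden context is present.
`re.search` scans for the first position where the pattern succeeds.
The match spans [3:4] → '1'.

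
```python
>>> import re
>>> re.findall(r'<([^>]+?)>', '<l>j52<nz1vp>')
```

['l', 'nz1vp']

Matches: at [0:3] match '<l>', group 1 = 'l'; at [6:13] match '<nz1vp>', group 1 = 'nz1vp'.
`findall` collects group 1 from each match (2 total).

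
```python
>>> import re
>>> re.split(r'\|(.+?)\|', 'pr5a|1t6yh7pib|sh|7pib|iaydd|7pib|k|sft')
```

A non-greedy quantifier consumes as few characters as it can — just enough that the remainder of the pattern still matches from where it stops; whatever follows it matches normally.
Matches to split on: at [4:15] → '|1t6yh7pib|'; at [17:23] → '|7pib|'; at [28:34] → '|7pib|'.
With a capturing group present, the delimiter's captured portion is kept in the result list.

['pr5a', '1t6yh7pib', 'sh', '7pib', 'iaydd', '7pib', 'k|sft']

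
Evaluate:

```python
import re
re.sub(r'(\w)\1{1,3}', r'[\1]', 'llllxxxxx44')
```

'[l][x]x[4]'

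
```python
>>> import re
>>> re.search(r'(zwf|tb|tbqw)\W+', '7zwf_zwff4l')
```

None

Here nothing in the string fits, so the call returns None.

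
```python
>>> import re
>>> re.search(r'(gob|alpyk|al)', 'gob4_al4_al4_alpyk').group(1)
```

'gob'

The match spans [0:3] → 'gob'.
Captured: group 1 = 'gob'.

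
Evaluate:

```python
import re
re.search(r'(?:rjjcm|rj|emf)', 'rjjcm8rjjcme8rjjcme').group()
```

'rjjcm'

Alternation isn't longest-match — the leftmost alternative that fits at this position is chosen.
Unlike `match`, `search` isn't anchored — it looks for the pattern anywhere in the string.
The match spans [0:5] → 'rjjcm'.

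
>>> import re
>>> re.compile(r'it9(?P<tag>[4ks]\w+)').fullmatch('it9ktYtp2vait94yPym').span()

(0, 19)

The pattern matches the literal 'i', then the literal 't9'; then one of [4ks], then one or more of a word character (captured as 'tag').
`re.fullmatch` is like wrapping the pattern in `^…$` (in single-line mode).
The match spans [0:19] → 'it9ktYtp2vait94yPym'.
Captured: group 1 = 'ktYtp2vait94yPym'.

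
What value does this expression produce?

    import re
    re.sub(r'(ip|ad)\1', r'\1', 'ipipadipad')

'ipadipad'

The backreference `\1` re-matches whatever the first group consumed, character for character.
Matches: at [0:4] → 'ipip'.
`\1` in the replacement pulls in group 1's text for each match.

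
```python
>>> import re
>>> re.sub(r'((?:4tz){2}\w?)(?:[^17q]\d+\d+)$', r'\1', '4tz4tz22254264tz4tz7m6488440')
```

'4tz4tz22254264tz4tz7'

The pattern matches the literal '4tz' repeated 2 times, then optionally a word character (captured); then any character except [17q], then one or more of a digit, then one or more of a digit (non-capturing group); then anchored at the end.
Matches: at [13:28] → '4tz4tz7m6488440'.
Each match is replaced using the text its own group 1 captured.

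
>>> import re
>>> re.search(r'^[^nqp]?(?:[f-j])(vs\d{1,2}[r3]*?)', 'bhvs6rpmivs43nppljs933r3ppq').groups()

This matches anchored at the start of the string; then optionally any character except [nqp]; then a character in [f-j] (non-capturing group); then the literal 'vs', then 1 to 2 of a digit, then zero or more of one of [r3] (lazy) (captured).
A non-greedy quantifier consumes as few characters as it can — just enough that the remainder of the pattern still matches from where it stops; whatever follows it matches normally.
`search` walks the string left to right and returns the first match it finds.
The match spans [0:5] → 'bhvs6'.
Captured: group 1 = 'vs6'.

('vs6',)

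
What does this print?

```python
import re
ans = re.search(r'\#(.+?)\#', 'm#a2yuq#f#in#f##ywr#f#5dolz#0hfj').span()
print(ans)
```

(1, 8)

`search` walks the string left to right and returns the first match it finds.
The match spans [1:8] → '#a2yuq#'.
Captured: group 1 = 'a2yuq'.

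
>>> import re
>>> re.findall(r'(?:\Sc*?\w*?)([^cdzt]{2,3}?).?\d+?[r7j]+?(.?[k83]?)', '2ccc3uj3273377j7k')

[('3u', '33')]

Pattern: a non-whitespace character, then zero or more of a literal 'c' (lazy), then zero or more of a word character (lazy) (non-capturing group); then 2 to 3 of any character except [cdzt] (lazy) (captured); then optionally any character, then one or more of a digit (lazy), then one or more of one of [r7j] (lazy); then optionally any character, then optionally one of [k83] (captured).
Because the quantifier is non-greedy, it stops expanding at the earliest point where the rest of the pattern can succeed.
Matches: at [0:12] match '2ccc3uj32733', groups = ('3u', '33').
With 2 capturing groups, `findall` returns a 2-tuple per match.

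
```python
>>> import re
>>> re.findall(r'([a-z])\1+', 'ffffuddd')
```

['f', 'd']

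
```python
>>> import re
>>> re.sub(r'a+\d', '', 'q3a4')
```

'q3'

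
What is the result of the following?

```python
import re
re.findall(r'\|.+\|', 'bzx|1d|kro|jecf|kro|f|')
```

`findall` yields the raw match text (1 of them) because the pattern has no groups.

['|1d|kro|jecf|kro|f|']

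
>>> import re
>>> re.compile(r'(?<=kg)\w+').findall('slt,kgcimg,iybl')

['cimg']

Lookahead/lookbehind check context without consuming it, so the matched span excludes the asserted characters.
Walking the string: at [6:10] → 'cimg'.
`findall` yields the raw match text (1 of them) because the pattern has no groups.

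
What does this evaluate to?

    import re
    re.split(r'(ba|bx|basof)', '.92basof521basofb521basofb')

Alternation tries branches left to right and keeps the first one that lets the overall match succeed at that position.
Matches to split on: at [3:5] → 'ba'; at [11:13] → 'ba'; at [20:22] → 'ba'.
`re.split` interleaves the captured-group text with the surrounding fragments.

['.92', 'ba', 'sof521', 'ba', 'sofb521', 'ba', 'sofb']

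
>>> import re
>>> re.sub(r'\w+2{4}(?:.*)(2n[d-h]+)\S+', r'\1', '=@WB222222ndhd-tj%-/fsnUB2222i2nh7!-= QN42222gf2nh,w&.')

'=@2nh'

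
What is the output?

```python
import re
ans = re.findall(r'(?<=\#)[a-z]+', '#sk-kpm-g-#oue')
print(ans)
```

['sk', 'oue']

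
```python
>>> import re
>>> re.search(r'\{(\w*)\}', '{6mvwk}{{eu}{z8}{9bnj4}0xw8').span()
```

The match spans [0:7] → '{6mvwk}'.

(0, 7)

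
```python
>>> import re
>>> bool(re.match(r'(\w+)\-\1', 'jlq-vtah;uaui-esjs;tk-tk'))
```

False

The backreference `\1` re-matches whatever the first group consumed, character for character.
`re.match` won't scan ahead — the pattern has to work from the very first character.
Here the pattern fails at index 0, so the call returns None, and `bool(None)` is False.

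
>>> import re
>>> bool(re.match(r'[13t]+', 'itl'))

Pattern: one or more of one of [13t].
`re.match` only tries the pattern at the start of the string.
Here the string doesn't start with a match, so the call returns None, and `bool(None)` is False.

False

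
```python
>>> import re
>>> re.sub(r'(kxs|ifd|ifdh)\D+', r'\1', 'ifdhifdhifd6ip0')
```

Alternation isn't longest-match — the leftmost alternative that fits at this position is chosen.
The replacement refers to a captured group, so each match is rewritten using its own captured text.

'ifd6ip0'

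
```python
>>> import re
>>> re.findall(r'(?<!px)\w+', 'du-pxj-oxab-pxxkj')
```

['du', 'pxj', 'oxab', 'pxxkj']

`(?!…)`/`(?<!…)` only lets a position through if the neighbouring text does NOT match; no characters are consumed.
Walking the string: at [0:2] → 'du'; at [3:6] → 'pxj'; at [7:11] → 'oxab'; at [12:17] → 'pxxkj'.
No capturing groups, so `findall` returns the 4 full match strings.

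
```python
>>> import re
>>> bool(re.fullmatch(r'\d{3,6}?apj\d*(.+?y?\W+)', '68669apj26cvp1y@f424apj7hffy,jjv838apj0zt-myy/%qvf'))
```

False

`fullmatch` succeeds only if the pattern covers the string from start to end.
Here there's no way to consume every character, so the call returns None, and `bool(None)` is False.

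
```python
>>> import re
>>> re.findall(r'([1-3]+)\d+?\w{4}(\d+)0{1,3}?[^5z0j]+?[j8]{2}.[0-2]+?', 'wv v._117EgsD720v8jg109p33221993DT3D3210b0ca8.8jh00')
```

[('11', '72')]

Pattern: one or more of a character in [1-3] (captured); then one or more of a digit (lazy), then exactly 4 of a word character; then one or more of a digit (captured); then 1 to 3 of a literal '0' (lazy), then one or more of any character except [5z0j] (lazy), then exactly 2 of one of [j8]; then any character, then one or more of a character in [0-2] (lazy).
Scanning left to right: at [6:21] match '117EgsD720v8jg1', groups = ('11', '72').
With 2 capturing groups, `findall` returns a 2-tuple per match.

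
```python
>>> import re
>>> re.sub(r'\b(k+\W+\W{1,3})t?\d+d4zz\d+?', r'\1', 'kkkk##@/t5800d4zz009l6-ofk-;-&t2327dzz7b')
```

'kkkk##@/09l6-ofk-;-&t2327dzz7b'

This matches a word boundary (`\b`, zero-width); then one or more of a literal 'k', then one or more of a non-word character, then 1 to 3 of a non-word character (captured); then optionally the literal 't', then one or more of a digit; then the literal 'd4', then the literal 'zz'; then one or more of a digit (lazy).
Each match is replaced using the text its own group 1 captured.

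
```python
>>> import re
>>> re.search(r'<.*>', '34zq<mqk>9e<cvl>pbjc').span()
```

(4, 16)

`search` walks the string left to right and returns the first match it finds.
The match spans [4:16] → '<mqk>9e<cvl>'.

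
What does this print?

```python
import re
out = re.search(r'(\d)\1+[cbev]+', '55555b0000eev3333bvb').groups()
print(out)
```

The match spans [0:6] → '55555b'.
Captured: group 1 = '5'.

('5',)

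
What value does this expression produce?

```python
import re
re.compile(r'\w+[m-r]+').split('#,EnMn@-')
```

['#,', '@-']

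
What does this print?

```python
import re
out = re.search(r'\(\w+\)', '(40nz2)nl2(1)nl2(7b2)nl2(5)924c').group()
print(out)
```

The match spans [0:7] → '(40nz2)'.

(40nz2)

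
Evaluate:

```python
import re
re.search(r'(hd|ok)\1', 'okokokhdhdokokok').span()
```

(0, 4)

The backreference `\1` re-matches whatever the first group consumed, character for character.
`re.search` tries every starting position until one works.
The match spans [0:4] → 'okok'.
Captured: group 1 = 'ok'.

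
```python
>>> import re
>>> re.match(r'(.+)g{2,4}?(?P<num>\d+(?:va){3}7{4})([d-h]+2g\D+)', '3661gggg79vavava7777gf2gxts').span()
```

(0, 27)

`re.match` only tries the pattern at the start of the string.
The match spans [0:27] → '3661gggg79vavava7777gf2gxts'.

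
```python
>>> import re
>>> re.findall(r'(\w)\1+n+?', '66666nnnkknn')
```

['6', 'k']

`\1` is not a pattern — it's the concrete string captured by group 1, re-applied verbatim.
`findall` collects group 1 from each match (2 total).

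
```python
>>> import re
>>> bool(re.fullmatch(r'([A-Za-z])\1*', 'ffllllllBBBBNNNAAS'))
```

False

`\1` is not a pattern — it's the concrete string captured by group 1, re-applied verbatim.
For `fullmatch`, every character of the input must be accounted for by the pattern.
Here the string isn't matched end-to-end, so the call returns None, and `bool(None)` is False.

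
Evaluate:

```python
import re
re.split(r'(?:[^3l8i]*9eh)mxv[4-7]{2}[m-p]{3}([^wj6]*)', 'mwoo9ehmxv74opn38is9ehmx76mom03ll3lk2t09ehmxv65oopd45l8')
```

The pattern matches zero or more of any character except [3l8i], then the literal '9eh' (non-capturing group); then the literal 'mxv', then exactly 2 of a character in [4-7], then exactly 3 of a character in [m-p]; then zero or more of any character except [wj6] (captured).
Matches to split on: at [0:25] → 'mwoo9ehmxv74opn38is9ehmx7'; at [35:55] → 'k2t09ehmxv65oopd45l8'.
`re.split` interleaves the captured-group text with the surrounding fragments.

['', '38is9ehmx7', '6mom03ll3l', 'd45l8', '']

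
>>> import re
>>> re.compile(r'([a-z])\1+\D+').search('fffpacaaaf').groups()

A backreference is literal: `\1` must see the identical characters the first group matched.
`re.search` tries every starting position until one works.
The match spans [0:10] → 'fffpacaaaf'.
Captured: group 1 = 'f'.

('f',)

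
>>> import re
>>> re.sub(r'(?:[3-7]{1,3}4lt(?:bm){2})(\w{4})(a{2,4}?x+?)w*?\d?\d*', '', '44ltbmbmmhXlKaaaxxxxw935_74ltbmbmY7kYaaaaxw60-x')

This matches 1 to 3 of a character in [3-7], then the literal '4lt', then the literal 'bm' repeated 2 times (non-capturing group); then exactly 4 of a word character (captured); then 2 to 4 of a literal 'a' (lazy), then one or more of a literal 'x' (lazy) (captured); then zero or more of the literal 'w' (lazy), then optionally a digit, then zero or more of a digit.
Each match is replaced by ''.

'44ltbmbmmhXlKaaaxxxxw935_w60-x'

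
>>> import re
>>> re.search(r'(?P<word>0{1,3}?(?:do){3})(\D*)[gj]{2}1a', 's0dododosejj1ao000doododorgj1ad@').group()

'0dododosejj1a'

Pattern: 1 to 3 of a literal '0' (lazy), then the literal 'do' repeated 3 times (captured as 'word'); then zero or more of a non-digit (captured); then exactly 2 of one of [gj], then the literal '1a'.
The match spans [1:14] → '0dododosejj1a'.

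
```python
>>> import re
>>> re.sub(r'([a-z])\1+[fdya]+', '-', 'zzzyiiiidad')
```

'--'

A backreference is literal: `\1` must see the identical characters the first group matched.
Every occurrence is swapped for '-'.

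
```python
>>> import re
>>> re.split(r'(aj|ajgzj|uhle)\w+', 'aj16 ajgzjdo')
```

['', 'aj', ' ', 'aj', '']

`|` is ordered: at each position the engine commits to the first alternative that works.
Matches to split on: at [0:4] → 'aj16'; at [5:12] → 'ajgzjdo'.
Because the pattern has a capturing group, `split` also inserts each captured text between the pieces.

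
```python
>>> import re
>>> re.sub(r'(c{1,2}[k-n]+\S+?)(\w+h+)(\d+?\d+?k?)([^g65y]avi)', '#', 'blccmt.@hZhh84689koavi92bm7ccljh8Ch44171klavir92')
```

This matches 1 to 2 of the literal 'c', then one or more of a character in [k-n], then one or more of a non-whitespace character (lazy) (captured); then one or more of a word character, then one or more of a literal 'h' (captured); then one or more of a digit (lazy), then one or more of a digit (lazy), then optionally a literal 'k' (captured); then any character except [g65y], then the literal 'avi' (captured).
Matches: at [2:45] → 'ccmt.@hZhh84689koavi92bm7ccljh8Ch44171klavi'.
`sub` substitutes '#' at each match site.

'bl#r92'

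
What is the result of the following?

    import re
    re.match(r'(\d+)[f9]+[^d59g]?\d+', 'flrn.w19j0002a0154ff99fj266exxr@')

None

This matches one or more of a digit (captured); then one or more of one of [f9], then optionally any character except [d59g], then one or more of a digit.
With `match`, the pattern is implicitly anchored at the beginning.
Here the pattern fails at index 0, so the call returns None.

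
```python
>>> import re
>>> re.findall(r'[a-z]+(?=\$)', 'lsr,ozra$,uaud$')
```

Lookahead/lookbehind check context without consuming it, so the matched span excludes the asserted characters.
Scanning left to right: at [4:8] → 'ozra'; at [10:14] → 'uaud'.
Since nothing is captured, `findall` lists the 2 matched substrings directly.

['ozra', 'uaud']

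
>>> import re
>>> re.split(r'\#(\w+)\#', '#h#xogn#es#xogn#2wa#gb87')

['', 'h', 'xogn', 'es', 'xogn', '2wa', 'gb87']

Matches to split on: at [0:3] → '#h#'; at [7:11] → '#es#'; at [15:20] → '#2wa#'.
The group in the pattern means `split` returns the separators' captures alongside the pieces.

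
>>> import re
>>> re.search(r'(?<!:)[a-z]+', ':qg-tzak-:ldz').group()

'g'

Because the assertion is negative and zero-width, positions next to the forbidden text are skipped.
Unlike `match`, `search` isn't anchored — it looks for the pattern anywhere in the string.
The match spans [2:3] → 'g'.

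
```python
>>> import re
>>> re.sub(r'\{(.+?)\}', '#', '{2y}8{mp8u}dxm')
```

A non-greedy quantifier consumes as few characters as it can — just enough that the remainder of the pattern still matches from where it stops; whatever follows it matches normally.
Matches: at [0:4] → '{2y}'; at [5:11] → '{mp8u}'.
Every occurrence is swapped for '#'.

'#8#dxm'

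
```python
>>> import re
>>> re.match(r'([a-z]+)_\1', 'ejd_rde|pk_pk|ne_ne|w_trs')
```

None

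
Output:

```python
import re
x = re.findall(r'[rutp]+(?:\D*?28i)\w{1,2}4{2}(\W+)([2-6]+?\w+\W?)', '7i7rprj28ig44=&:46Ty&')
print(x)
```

This matches one or more of one of [rutp]; then zero or more of a non-digit (lazy), then the literal '28', then the literal 'i' (non-capturing group); then 1 to 2 of a word character, then exactly 2 of the literal '4'; then one or more of a non-word character (captured); then one or more of a character in [2-6] (lazy), then one or more of a word character, then optionally a non-word character (captured).
Walking the string: at [3:21] match 'rprj28ig44=&:46Ty&', groups = ('=&:', '46Ty&').
`findall` packs the 2 group values into a tuple for every match.

[('=&:', '46Ty&')]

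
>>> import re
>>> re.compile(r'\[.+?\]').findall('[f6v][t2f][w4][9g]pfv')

Because the quantifier is non-greedy, it stops expanding at the earliest point where the rest of the pattern can succeed.
Since nothing is captured, `findall` lists the 4 matched substrings directly.

['[f6v]', '[t2f]', '[w4]', '[9g]']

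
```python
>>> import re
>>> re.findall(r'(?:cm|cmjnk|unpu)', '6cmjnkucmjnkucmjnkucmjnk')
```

['cm', 'cm', 'cm', 'cm']

Alternation isn't longest-match — the leftmost alternative that fits at this position is chosen.
Walking the string: at [1:3] → 'cm'; at [7:9] → 'cm'; at [13:15] → 'cm'; at [19:21] → 'cm'.
With no groups in the pattern, `findall` gives back each whole match — 4 here.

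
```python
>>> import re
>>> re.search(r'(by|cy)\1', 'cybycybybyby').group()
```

'byby'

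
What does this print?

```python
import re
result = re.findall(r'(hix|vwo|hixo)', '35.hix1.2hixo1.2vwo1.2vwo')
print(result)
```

['hix', 'hix', 'vwo', 'vwo']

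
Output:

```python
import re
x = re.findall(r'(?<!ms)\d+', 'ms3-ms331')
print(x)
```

Because the assertion is negative and zero-width, positions next to the forbidden text are skipped.
No capturing groups, so `findall` returns the 1 full match string.

['31']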